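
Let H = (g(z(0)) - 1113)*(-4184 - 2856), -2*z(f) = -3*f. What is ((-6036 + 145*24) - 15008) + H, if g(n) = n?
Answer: 7817956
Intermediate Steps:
z(f) = 3*f/2 (z(f) = -(-3)*f/2 = 3*f/2)
H = 7835520 (H = ((3/2)*0 - 1113)*(-4184 - 2856) = (0 - 1113)*(-7040) = -1113*(-7040) = 7835520)
((-6036 + 145*24) - 15008) + H = ((-6036 + 145*24) - 15008) + 7835520 = ((-6036 + 3480) - 15008) + 7835520 = (-2556 - 15008) + 7835520 = -17564 + 7835520 = 7817956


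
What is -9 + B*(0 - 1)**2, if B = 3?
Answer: -6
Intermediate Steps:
-9 + B*(0 - 1)**2 = -9 + 3*(0 - 1)**2 = -9 + 3*(-1)**2 = -9 + 3*1 = -9 + 3 = -6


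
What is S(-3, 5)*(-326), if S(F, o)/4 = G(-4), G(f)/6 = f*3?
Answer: 93888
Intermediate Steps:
G(f) = 18*f (G(f) = 6*(f*3) = 6*(3*f) = 18*f)
S(F, o) = -288 (S(F, o) = 4*(18*(-4)) = 4*(-72) = -288)
S(-3, 5)*(-326) = -288*(-326) = 93888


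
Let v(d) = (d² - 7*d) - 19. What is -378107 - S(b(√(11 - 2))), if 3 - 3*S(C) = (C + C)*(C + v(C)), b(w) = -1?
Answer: -378100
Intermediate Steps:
v(d) = -19 + d² - 7*d
S(C) = 1 - 2*C*(-19 + C² - 6*C)/3 (S(C) = 1 - (C + C)*(C + (-19 + C² - 7*C))/3 = 1 - 2*C*(-19 + C² - 6*C)/3)
-378107 - S(b(√(11 - 2))) = -378107 - (1 + 4*(-1)² - ⅔*(-1)³ + (38/3)*(-1)) = -378107 - (1 + 4*1 - ⅔*(-1) - 38/3) = -378107 - (1 + 4 + ⅔ - 38/3) = -378107 - 1*(-7) = -378107 + 7 = -378100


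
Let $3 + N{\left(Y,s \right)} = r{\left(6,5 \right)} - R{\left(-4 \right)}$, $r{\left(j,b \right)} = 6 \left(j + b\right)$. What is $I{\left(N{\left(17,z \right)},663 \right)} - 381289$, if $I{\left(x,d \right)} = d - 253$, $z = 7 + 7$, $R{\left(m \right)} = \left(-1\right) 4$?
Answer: $-380879$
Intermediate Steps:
$R{\left(m \right)} = -4$
$r{\left(j,b \right)} = 6 b + 6 j$ ($r{\left(j,b \right)} = 6 \left(b + j\right) = 6 b + 6 j$)
$z = 14$
$N{\left(Y,s \right)} = 67$ ($N{\left(Y,s \right)} = -3 + \left(\left(6 \cdot 5 + 6 \cdot 6\right) - -4\right) = -3 + \left(\left(30 + 36\right) + 4\right) = -3 + \left(66 + 4\right) = -3 + 70 = 67$)
$I{\left(x,d \right)} = -253 + d$
$I{\left(N{\left(17,z \right)},663 \right)} - 381289 = \left(-253 + 663\right) - 381289 = 410 - 381289 = -380879$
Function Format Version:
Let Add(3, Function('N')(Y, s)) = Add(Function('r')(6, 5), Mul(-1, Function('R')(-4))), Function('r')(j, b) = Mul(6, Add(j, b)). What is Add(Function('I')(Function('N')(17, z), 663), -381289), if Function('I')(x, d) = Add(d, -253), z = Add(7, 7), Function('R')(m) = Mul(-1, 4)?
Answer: -380879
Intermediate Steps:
Function('R')(m) = -4
Function('r')(j, b) = Add(Mul(6, b), Mul(6, j)) (Function('r')(j, b) = Mul(6, Add(b, j)) = Add(Mul(6, b), Mul(6, j)))
z = 14
Function('N')(Y, s) = 67 (Function('N')(Y, s) = Add(-3, Add(Add(Mul(6, 5), Mul(6, 6)), Mul(-1, -4))) = Add(-3, Add(Add(30, 36), 4)) = Add(-3, Add(66, 4)) = Add(-3, 70) = 67)
Function('I')(x, d) = Add(-253, d)
Add(Function('I')(Function('N')(17, z), 663), -381289) = Add(Add(-253, 663), -381289) = Add(410, -381289) = -380879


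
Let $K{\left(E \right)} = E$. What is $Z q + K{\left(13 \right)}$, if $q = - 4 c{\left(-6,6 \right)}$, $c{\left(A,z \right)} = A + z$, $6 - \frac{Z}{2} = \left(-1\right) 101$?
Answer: $13$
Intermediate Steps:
$Z = 214$ ($Z = 12 - 2 \left(\left(-1\right) 101\right) = 12 - -202 = 12 + 202 = 214$)
$q = 0$ ($q = - 4 \left(-6 + 6\right) = \left(-4\right) 0 = 0$)
$Z q + K{\left(13 \right)} = 214 \cdot 0 + 13 = 0 + 13 = 13$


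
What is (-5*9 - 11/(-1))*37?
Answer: -1258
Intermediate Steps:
(-5*9 - 11/(-1))*37 = (-45 - 11*(-1))*37 = (-45 + 11)*37 = -34*37 = -1258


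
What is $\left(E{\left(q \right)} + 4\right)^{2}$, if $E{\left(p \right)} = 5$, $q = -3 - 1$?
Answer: $81$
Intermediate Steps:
$q = -4$
$\left(E{\left(q \right)} + 4\right)^{2} = \left(5 + 4\right)^{2} = 9^{2} = 81$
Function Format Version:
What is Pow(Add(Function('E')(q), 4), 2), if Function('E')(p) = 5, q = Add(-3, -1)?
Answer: 81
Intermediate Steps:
q = -4
Pow(Add(Function('E')(q), 4), 2) = Pow(Add(5, 4), 2) = Pow(9, 2) = 81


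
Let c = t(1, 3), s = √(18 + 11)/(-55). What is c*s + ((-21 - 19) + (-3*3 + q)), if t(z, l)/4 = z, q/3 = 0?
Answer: -49 - 4*√29/55 ≈ -49.392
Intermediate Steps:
q = 0 (q = 3*0 = 0)
t(z, l) = 4*z
s = -√29/55 (s = √29*(-1/55) = -√29/55 ≈ -0.097912)
c = 4 (c = 4*1 = 4)
c*s + ((-21 - 19) + (-3*3 + q)) = 4*(-√29/55) + ((-21 - 19) + (-3*3 + 0)) = -4*√29/55 + (-40 + (-9 + 0)) = -4*√29/55 + (-40 - 9) = -4*√29/55 - 49 = -49 - 4*√29/55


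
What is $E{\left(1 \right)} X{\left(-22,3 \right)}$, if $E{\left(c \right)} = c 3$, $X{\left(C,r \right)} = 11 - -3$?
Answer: $42$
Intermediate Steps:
$X{\left(C,r \right)} = 14$ ($X{\left(C,r \right)} = 11 + 3 = 14$)
$E{\left(c \right)} = 3 c$
$E{\left(1 \right)} X{\left(-22,3 \right)} = 3 \cdot 1 \cdot 14 = 3 \cdot 14 = 42$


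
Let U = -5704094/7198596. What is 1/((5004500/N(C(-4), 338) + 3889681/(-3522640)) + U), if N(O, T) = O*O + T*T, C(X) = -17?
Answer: 726083734872980880/30349026314078937203 ≈ 0.023924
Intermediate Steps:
N(O, T) = O² + T²
U = -2852047/3599298 (U = -5704094*1/7198596 = -2852047/3599298 ≈ -0.79239)
1/((5004500/N(C(-4), 338) + 3889681/(-3522640)) + U) = 1/((5004500/((-17)² + 338²) + 3889681/(-3522640)) - 2852047/3599298) = 1/((5004500/(289 + 114244) + 3889681*(-1/3522640)) - 2852047/3599298) = 1/((5004500/114533 - 3889681/3522640) - 2852047/3599298) = 1/(17183555046027/403458527120 - 2852047/3599298) = 1/(30349026314078937203/726083734872980880) = 726083734872980880/30349026314078937203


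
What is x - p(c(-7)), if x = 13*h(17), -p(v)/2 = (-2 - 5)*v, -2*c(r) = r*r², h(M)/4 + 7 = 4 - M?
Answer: -3441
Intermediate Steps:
h(M) = -12 - 4*M (h(M) = -28 + 4*(4 - M) = -28 + (16 - 4*M) = -12 - 4*M)
c(r) = -r³/2 (c(r) = -r*r²/2 = -r³/2)
p(v) = 14*v (p(v) = -2*(-2 - 5)*v = -(-14)*v = 14*v)
x = -1040 (x = 13*(-12 - 4*17) = 13*(-12 - 68) = 13*(-80) = -1040)
x - p(c(-7)) = -1040 - 14*(-½*(-7)³) = -1040 - 14*(-½*(-343)) = -1040 - 14*343/2 = -1040 - 1*2401 = -1040 - 2401 = -3441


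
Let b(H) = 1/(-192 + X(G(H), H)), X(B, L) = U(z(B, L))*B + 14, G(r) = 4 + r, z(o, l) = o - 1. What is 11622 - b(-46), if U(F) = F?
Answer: 18920615/1628 ≈ 11622.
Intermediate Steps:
z(o, l) = -1 + o
X(B, L) = 14 + B*(-1 + B) (X(B, L) = (-1 + B)*B + 14 = B*(-1 + B) + 14 = 14 + B*(-1 + B))
b(H) = 1/(-178 + (3 + H)*(4 + H)) (b(H) = 1/(-192 + (14 + (4 + H)*(-1 + (4 + H)))) = 1/(-192 + (14 + (4 + H)*(3 + H))) = 1/(-192 + (14 + (3 + H)*(4 + H))) = 1/(-178 + (3 + H)*(4 + H)))
11622 - b(-46) = 11622 - 1/(-178 + (3 - 46)*(4 - 46)) = 11622 - 1/(-178 - 43*(-42)) = 11622 - 1/(-178 + 1806) = 11622 - 1/1628 = 18920615/1628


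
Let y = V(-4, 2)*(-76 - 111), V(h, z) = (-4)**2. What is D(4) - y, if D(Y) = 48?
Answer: 3040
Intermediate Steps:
V(h, z) = 16
y = -2992 (y = 16*(-76 - 111) = 16*(-187) = -2992)
D(4) - y = 48 - 1*(-2992) = 48 + 2992 = 3040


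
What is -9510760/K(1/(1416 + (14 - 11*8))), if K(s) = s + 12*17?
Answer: -12763439920/273769 ≈ -46621.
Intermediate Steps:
K(s) = 204 + s (K(s) = s + 204 = 204 + s)
-9510760/K(1/(1416 + (14 - 11*8))) = -9510760/(204 + 1/(1416 + (14 - 11*8))) = -9510760/(204 + 1/(1416 + (14 - 88))) = -9510760/(204 + 1/(1416 - 74)) = -9510760/(204 + 1/1342) = -9510760/273769/1342 = -9510760*1342/273769 = -12763439920/273769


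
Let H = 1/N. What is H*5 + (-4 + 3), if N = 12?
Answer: -7/12 ≈ -0.58333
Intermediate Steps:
H = 1/12 ≈ 0.083333
H*5 + (-4 + 3) = (1/12)*5 + (-4 + 3) = 5/12 - 1 = -7/12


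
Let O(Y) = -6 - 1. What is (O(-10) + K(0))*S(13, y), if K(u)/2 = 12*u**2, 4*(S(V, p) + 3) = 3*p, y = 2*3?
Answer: -21/2 ≈ -10.500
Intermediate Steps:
y = 6
O(Y) = -7
S(V, p) = -3 + 3*p/4 (S(V, p) = -3 + (3*p)/4 = -3 + 3*p/4)
K(u) = 24*u**2 (K(u) = 2*(12*u**2) = 24*u**2)
(O(-10) + K(0))*S(13, y) = (-7 + 24*0**2)*(-3 + (3/4)*6) = (-7 + 24*0)*(-3 + 9/2) = (-7 + 0)*(3/2) = -7*3/2 = -21/2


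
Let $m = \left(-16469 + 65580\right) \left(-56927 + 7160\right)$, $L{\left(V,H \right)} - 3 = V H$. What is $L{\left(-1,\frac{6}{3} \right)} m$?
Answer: $-2444107137$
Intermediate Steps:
$L{\left(V,H \right)} = 3 + H V$ ($L{\left(V,H \right)} = 3 + V H = 3 + H V$)
$m = -2444107137$ ($m = 49111 \left(-49767\right) = -2444107137$)
$L{\left(-1,\frac{6}{3} \right)} m = \left(3 + \frac{6}{3} \left(-1\right)\right) \left(-2444107137\right) = \left(3 + 6 \cdot \frac{1}{3} \left(-1\right)\right) \left(-2444107137\right) = \left(3 + 2 \left(-1\right)\right) \left(-2444107137\right) = \left(3 - 2\right) \left(-2444107137\right) = 1 \left(-2444107137\right) = -2444107137$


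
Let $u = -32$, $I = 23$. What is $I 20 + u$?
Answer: $428$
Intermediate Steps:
$I 20 + u = 23 \cdot 20 - 32 = 460 - 32 = 428$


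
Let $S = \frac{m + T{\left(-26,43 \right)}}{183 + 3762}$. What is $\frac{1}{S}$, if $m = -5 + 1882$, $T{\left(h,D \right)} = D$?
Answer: $\frac{263}{128} \approx 2.0547$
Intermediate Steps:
$m = 1877$
$S = \frac{128}{263}$ ($S = \frac{1877 + 43}{183 + 3762} = \frac{1920}{3945} = 1920 \cdot \frac{1}{3945} = \frac{128}{263} \approx 0.48669$)
$\frac{1}{S} = \frac{1}{\frac{128}{263}} = \frac{263}{128}$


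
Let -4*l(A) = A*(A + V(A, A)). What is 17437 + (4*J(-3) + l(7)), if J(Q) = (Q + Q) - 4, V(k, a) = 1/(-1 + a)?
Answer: 417227/24 ≈ 17384.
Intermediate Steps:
l(A) = -A*(A + 1/(-1 + A))/4
J(Q) = -4 + 2*Q (J(Q) = 2*Q - 4 = -4 + 2*Q)
17437 + (4*J(-3) + l(7)) = 17437 + (4*(-4 + 2*(-3)) + (1/4)*7*(-1 + 7 - 1*7**2)/(-1 + 7)) = 17437 + (4*(-4 - 6) + (1/4)*7*(-1 + 7 - 1*49)/6) = 17437 + (4*(-10) + (1/4)*7*(1/6)*(-1 + 7 - 49)) = 17437 + (-40 + (1/4)*7*(1/6)*(-43)) = 17437 + (-40 - 301/24) = 17437 - 1261/24 = 417227/24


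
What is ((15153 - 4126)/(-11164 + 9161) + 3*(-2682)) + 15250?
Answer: 14418585/2003 ≈ 7198.5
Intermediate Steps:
((15153 - 4126)/(-11164 + 9161) + 3*(-2682)) + 15250 = (11027/(-2003) - 8046) + 15250 = (11027*(-1/2003) - 8046) + 15250 = (-11027/2003 - 8046) + 15250 = -16127165/2003 + 15250 = 14418585/2003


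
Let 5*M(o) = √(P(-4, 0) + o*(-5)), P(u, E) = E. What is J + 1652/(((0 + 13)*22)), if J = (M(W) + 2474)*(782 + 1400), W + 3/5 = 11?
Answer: 771953150/143 + 4364*I*√13/5 ≈ 5.3983e+6 + 3146.9*I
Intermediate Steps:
W = 52/5 (W = -⅗ + 11 = 52/5 ≈ 10.400)
M(o) = √5*√(-o)/5 (M(o) = √(0 + o*(-5))/5 = √(0 - 5*o)/5 = √(-5*o)/5 = (√5*√(-o))/5 = √5*√(-o)/5)
J = 5398268 + 4364*I*√13/5 (J = (√5*√(-1*52/5)/5 + 2474)*(782 + 1400) = (√5*√(-52/5)/5 + 2474)*2182 = (√5*(2*I*√65/5)/5 + 2474)*2182 = (2*I*√13/5 + 2474)*2182 = (2474 + 2*I*√13/5)*2182 = 5398268 + 4364*I*√13/5 ≈ 5.3983e+6 + 3146.9*I)
J + 1652/(((0 + 13)*22)) = (5398268 + 4364*I*√13/5) + 1652/(((0 + 13)*22)) = (5398268 + 4364*I*√13/5) + 1652/((13*22)) = (5398268 + 4364*I*√13/5) + 1652/286 = (5398268 + 4364*I*√13/5) + 1652*(1/286) = (5398268 + 4364*I*√13/5) + 826/143 = 771953150/143 + 4364*I*√13/5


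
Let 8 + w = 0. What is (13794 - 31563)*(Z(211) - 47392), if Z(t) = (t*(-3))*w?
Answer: 752126232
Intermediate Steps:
w = -8 (w = -8 + 0 = -8)
Z(t) = 24*t (Z(t) = (t*(-3))*(-8) = -3*t*(-8) = 24*t)
(13794 - 31563)*(Z(211) - 47392) = (13794 - 31563)*(24*211 - 47392) = -17769*(5064 - 47392) = -17769*(-42328) = 752126232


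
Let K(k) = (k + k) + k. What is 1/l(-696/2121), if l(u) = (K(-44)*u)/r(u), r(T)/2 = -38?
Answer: -13433/7656 ≈ -1.7546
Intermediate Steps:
r(T) = -76 (r(T) = 2*(-38) = -76)
K(k) = 3*k (K(k) = 2*k + k = 3*k)
l(u) = 33*u/19 (l(u) = ((3*(-44))*u)/(-76) = -132*u*(-1/76) = 33*u/19)
1/l(-696/2121) = 1/(33*(-696/2121)/19) = 1/(33*(-696*1/2121)/19) = 1/((33/19)*(-232/707)) = 1/(-7656/13433) = -13433/7656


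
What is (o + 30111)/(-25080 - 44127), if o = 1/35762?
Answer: -1076829583/2474980734 ≈ -0.43509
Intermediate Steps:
o = 1/35762 ≈ 2.7963e-5
(o + 30111)/(-25080 - 44127) = (1/35762 + 30111)/(-25080 - 44127) = (1076829583/35762)/(-69207) = (1076829583/35762)*(-1/69207) = -1076829583/2474980734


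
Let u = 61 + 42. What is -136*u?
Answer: -14008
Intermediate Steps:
u = 103
-136*u = -136*103 = -14008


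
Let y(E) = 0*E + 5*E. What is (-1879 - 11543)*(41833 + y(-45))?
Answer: -558462576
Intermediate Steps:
y(E) = 5*E (y(E) = 0 + 5*E = 5*E)
(-1879 - 11543)*(41833 + y(-45)) = (-1879 - 11543)*(41833 + 5*(-45)) = -13422*(41833 - 225) = -13422*41608 = -558462576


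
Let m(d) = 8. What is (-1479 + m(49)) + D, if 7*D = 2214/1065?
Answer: -3654697/2485 ≈ -1470.7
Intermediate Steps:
D = 738/2485 (D = (2214/1065)/7 = (2214*(1/1065))/7 = (1/7)*(738/355) = 738/2485 ≈ 0.29698)
(-1479 + m(49)) + D = (-1479 + 8) + 738/2485 = -1471 + 738/2485 = -3654697/2485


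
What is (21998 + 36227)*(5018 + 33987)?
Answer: 2271066125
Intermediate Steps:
(21998 + 36227)*(5018 + 33987) = 58225*39005 = 2271066125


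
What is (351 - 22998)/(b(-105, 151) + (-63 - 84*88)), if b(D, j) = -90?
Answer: 7549/2515 ≈ 3.0016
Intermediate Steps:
(351 - 22998)/(b(-105, 151) + (-63 - 84*88)) = (351 - 22998)/(-90 + (-63 - 84*88)) = -22647/(-90 + (-63 - 7392)) = -22647/(-90 - 7455) = -22647/(-7545) = -22647*(-1/7545) = 7549/2515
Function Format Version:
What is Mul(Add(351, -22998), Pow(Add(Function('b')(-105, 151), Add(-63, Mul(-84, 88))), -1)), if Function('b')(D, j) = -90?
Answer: Rational(7549, 2515) ≈ 3.0016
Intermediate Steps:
Mul(Add(351, -22998), Pow(Add(Function('b')(-105, 151), Add(-63, Mul(-84, 88))), -1)) = Mul(Add(351, -22998), Pow(Add(-90, Add(-63, Mul(-84, 88))), -1)) = Mul(-22647, Pow(Add(-90, Add(-63, -7392)), -1)) = Mul(-22647, Pow(Add(-90, -7455), -1)) = Mul(-22647, Pow(-7545, -1)) = Mul(-22647, Rational(-1, 7545)) = Rational(7549, 2515)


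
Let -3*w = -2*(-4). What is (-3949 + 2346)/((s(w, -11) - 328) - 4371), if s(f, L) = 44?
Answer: 229/665 ≈ 0.34436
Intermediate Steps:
w = -8/3 (w = -(-2)*(-4)/3 = -⅓*8 = -8/3 ≈ -2.6667)
(-3949 + 2346)/((s(w, -11) - 328) - 4371) = (-3949 + 2346)/((44 - 328) - 4371) = -1603/(-284 - 4371) = -1603/(-4655) = -1603*(-1/4655) = 229/665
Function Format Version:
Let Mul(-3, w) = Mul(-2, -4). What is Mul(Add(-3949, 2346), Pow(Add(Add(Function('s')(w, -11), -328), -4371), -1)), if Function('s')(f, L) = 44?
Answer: Rational(229, 665) ≈ 0.34436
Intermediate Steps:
w = Rational(-8, 3) (w = Mul(Rational(-1, 3), Mul(-2, -4)) = Mul(Rational(-1, 3), 8) = Rational(-8, 3) ≈ -2.6667)
Mul(Add(-3949, 2346), Pow(Add(Add(Function('s')(w, -11), -328), -4371), -1)) = Mul(Add(-3949, 2346), Pow(Add(Add(44, -328), -4371), -1)) = Mul(-1603, Pow(Add(-284, -4371), -1)) = Mul(-1603, Pow(-4655, -1)) = Mul(-1603, Rational(-1, 4655)) = Rational(229, 665)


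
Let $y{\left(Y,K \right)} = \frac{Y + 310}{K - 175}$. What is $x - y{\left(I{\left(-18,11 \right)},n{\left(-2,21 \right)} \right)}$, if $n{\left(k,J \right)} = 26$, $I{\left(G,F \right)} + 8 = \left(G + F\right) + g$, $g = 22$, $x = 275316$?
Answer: $\frac{41022401}{149} \approx 2.7532 \cdot 10^{5}$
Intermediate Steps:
$I{\left(G,F \right)} = 14 + F + G$ ($I{\left(G,F \right)} = -8 + \left(\left(G + F\right) + 22\right) = -8 + \left(\left(F + G\right) + 22\right) = -8 + \left(22 + F + G\right) = 14 + F + G$)
$y{\left(Y,K \right)} = \frac{310 + Y}{-175 + K}$
$x - y{\left(I{\left(-18,11 \right)},n{\left(-2,21 \right)} \right)} = 275316 - \frac{310 + \left(14 + 11 - 18\right)}{-175 + 26} = 275316 - \frac{310 + 7}{-149} = 275316 - \left(- \frac{1}{149}\right) 317 = 275316 - - \frac{317}{149} = 275316 + \frac{317}{149} = \frac{41022401}{149}$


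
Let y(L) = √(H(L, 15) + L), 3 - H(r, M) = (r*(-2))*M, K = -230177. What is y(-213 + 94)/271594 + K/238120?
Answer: -230177/238120 + I*√3686/271594 ≈ -0.96664 + 0.00022354*I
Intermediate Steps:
H(r, M) = 3 + 2*M*r (H(r, M) = 3 - r*(-2)*M = 3 - (-2*r)*M = 3 - (-2)*M*r = 3 + 2*M*r)
y(L) = √(3 + 31*L) (y(L) = √((3 + 2*15*L) + L) = √((3 + 30*L) + L) = √(3 + 31*L))
y(-213 + 94)/271594 + K/238120 = √(3 + 31*(-213 + 94))/271594 - 230177/238120 = √(3 + 31*(-119))*(1/271594) - 230177*1/238120 = √(3 - 3689)*(1/271594) - 230177/238120 = √(-3686)*(1/271594) - 230177/238120 = (I*√3686)*(1/271594) - 230177/238120 = I*√3686/271594 - 230177/238120 = -230177/238120 + I*√3686/271594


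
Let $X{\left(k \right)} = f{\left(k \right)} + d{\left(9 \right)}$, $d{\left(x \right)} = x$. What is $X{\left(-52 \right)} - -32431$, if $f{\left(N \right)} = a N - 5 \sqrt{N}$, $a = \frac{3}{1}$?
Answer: $32284 - 10 i \sqrt{13} \approx 32284.0 - 36.056 i$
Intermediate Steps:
$a = 3$ ($a = 3 \cdot 1 = 3$)
$f{\left(N \right)} = - 5 \sqrt{N} + 3 N$ ($f{\left(N \right)} = 3 N - 5 \sqrt{N} = - 5 \sqrt{N} + 3 N$)
$X{\left(k \right)} = 9 - 5 \sqrt{k} + 3 k$ ($X{\left(k \right)} = \left(- 5 \sqrt{k} + 3 k\right) + 9 = 9 - 5 \sqrt{k} + 3 k$)
$X{\left(-52 \right)} - -32431 = \left(9 - 5 \sqrt{-52} + 3 \left(-52\right)\right) - -32431 = \left(9 - 5 \cdot 2 i \sqrt{13} - 156\right) + 32431 = \left(9 - 10 i \sqrt{13} - 156\right) + 32431 = \left(-147 - 10 i \sqrt{13}\right) + 32431 = 32284 - 10 i \sqrt{13}$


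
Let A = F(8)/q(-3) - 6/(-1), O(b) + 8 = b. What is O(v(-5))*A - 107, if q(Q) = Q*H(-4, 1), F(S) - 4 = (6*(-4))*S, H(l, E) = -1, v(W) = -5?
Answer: 1889/3 ≈ 629.67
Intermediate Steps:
O(b) = -8 + b
F(S) = 4 - 24*S (F(S) = 4 + (6*(-4))*S = 4 - 24*S)
q(Q) = -Q (q(Q) = Q*(-1) = -Q)
A = -170/3 (A = (4 - 24*8)/((-1*(-3))) - 6/(-1) = (4 - 192)/3 - 6*(-1) = -188*1/3 + 6 = -188/3 + 6 = -170/3 ≈ -56.667)
O(v(-5))*A - 107 = (-8 - 5)*(-170/3) - 107 = -13*(-170/3) - 107 = 2210/3 - 107 = 1889/3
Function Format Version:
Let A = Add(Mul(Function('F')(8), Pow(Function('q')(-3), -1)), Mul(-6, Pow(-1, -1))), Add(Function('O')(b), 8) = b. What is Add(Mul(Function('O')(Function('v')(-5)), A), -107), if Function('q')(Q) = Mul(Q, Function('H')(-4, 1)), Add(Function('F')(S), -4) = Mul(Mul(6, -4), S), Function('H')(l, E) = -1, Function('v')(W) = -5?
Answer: Rational(1889, 3) ≈ 629.67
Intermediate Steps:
Function('O')(b) = Add(-8, b)
Function('F')(S) = Add(4, Mul(-24, S)) (Function('F')(S) = Add(4, Mul(Mul(6, -4), S)) = Add(4, Mul(-24, S)))
Function('q')(Q) = Mul(-1, Q) (Function('q')(Q) = Mul(Q, -1) = Mul(-1, Q))
A = Rational(-170, 3) (A = Add(Mul(Add(4, Mul(-24, 8)), Pow(Mul(-1, -3), -1)), Mul(-6, Pow(-1, -1))) = Add(Mul(Add(4, -192), Pow(3, -1)), Mul(-6, -1)) = Add(Mul(-188, Rational(1, 3)), 6) = Add(Rational(-188, 3), 6) = Rational(-170, 3) ≈ -56.667)
Add(Mul(Function('O')(Function('v')(-5)), A), -107) = Add(Mul(Add(-8, -5), Rational(-170, 3)), -107) = Add(Mul(-13, Rational(-170, 3)), -107) = Add(Rational(2210, 3), -107) = Rational(1889, 3)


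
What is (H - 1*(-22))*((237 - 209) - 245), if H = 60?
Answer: -17794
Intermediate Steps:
(H - 1*(-22))*((237 - 209) - 245) = (60 - 1*(-22))*((237 - 209) - 245) = (60 + 22)*(28 - 245) = 82*(-217) = -17794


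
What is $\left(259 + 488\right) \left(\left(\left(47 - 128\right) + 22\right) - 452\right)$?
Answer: $-381717$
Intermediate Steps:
$\left(259 + 488\right) \left(\left(\left(47 - 128\right) + 22\right) - 452\right) = 747 \left(\left(-81 + 22\right) - 452\right) = 747 \left(-59 - 452\right) = 747 \left(-511\right) = -381717$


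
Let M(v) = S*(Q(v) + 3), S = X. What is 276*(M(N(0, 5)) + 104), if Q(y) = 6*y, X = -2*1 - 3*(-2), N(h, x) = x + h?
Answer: 65136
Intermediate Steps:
N(h, x) = h + x
X = 4 (X = -2 + 6 = 4)
S = 4
M(v) = 12 + 24*v (M(v) = 4*(6*v + 3) = 4*(3 + 6*v) = 12 + 24*v)
276*(M(N(0, 5)) + 104) = 276*((12 + 24*(0 + 5)) + 104) = 276*((12 + 24*5) + 104) = 276*((12 + 120) + 104) = 276*(132 + 104) = 276*236 = 65136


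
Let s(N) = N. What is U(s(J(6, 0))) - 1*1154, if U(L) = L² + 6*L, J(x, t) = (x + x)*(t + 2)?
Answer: -434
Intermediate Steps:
J(x, t) = 2*x*(2 + t) (J(x, t) = (2*x)*(2 + t) = 2*x*(2 + t))
U(s(J(6, 0))) - 1*1154 = (2*6*(2 + 0))*(6 + 2*6*(2 + 0)) - 1*1154 = (2*6*2)*(6 + 2*6*2) - 1154 = 24*(6 + 24) - 1154 = 24*30 - 1154 = 720 - 1154 = -434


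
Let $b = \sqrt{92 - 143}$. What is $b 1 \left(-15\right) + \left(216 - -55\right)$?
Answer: $271 - 15 i \sqrt{51} \approx 271.0 - 107.12 i$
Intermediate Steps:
$b = i \sqrt{51}$ ($b = \sqrt{-51} = i \sqrt{51} \approx 7.1414 i$)
$b 1 \left(-15\right) + \left(216 - -55\right) = i \sqrt{51} \cdot 1 \left(-15\right) + \left(216 - -55\right) = i \sqrt{51} \left(-15\right) + \left(216 + 55\right) = - 15 i \sqrt{51} + 271 = 271 - 15 i \sqrt{51}$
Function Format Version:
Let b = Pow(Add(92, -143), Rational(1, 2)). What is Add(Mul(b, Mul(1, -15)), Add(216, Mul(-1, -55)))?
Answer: Add(271, Mul(-15, I, Pow(51, Rational(1, 2)))) ≈ Add(271.00, Mul(-107.12, I))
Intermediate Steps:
b = Mul(I, Pow(51, Rational(1, 2))) (b = Pow(-51, Rational(1, 2)) = Mul(I, Pow(51, Rational(1, 2))) ≈ Mul(7.1414, I))
Add(Mul(b, Mul(1, -15)), Add(216, Mul(-1, -55))) = Add(Mul(Mul(I, Pow(51, Rational(1, 2))), Mul(1, -15)), Add(216, Mul(-1, -55))) = Add(Mul(Mul(I, Pow(51, Rational(1, 2))), -15), Add(216, 55)) = Add(Mul(-15, I, Pow(51, Rational(1, 2))), 271) = Add(271, Mul(-15, I, Pow(51, Rational(1, 2))))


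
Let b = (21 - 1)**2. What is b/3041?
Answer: 400/3041 ≈ 0.13154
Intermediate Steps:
b = 400 (b = 20**2 = 400)
b/3041 = 400/3041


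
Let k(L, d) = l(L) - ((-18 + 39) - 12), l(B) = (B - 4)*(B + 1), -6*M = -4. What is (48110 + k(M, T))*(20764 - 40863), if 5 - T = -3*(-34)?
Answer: -8700033041/9 ≈ -9.6667e+8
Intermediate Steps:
M = ⅔ (M = -⅙*(-4) = ⅔ ≈ 0.66667)
l(B) = (1 + B)*(-4 + B) (l(B) = (-4 + B)*(1 + B) = (1 + B)*(-4 + B))
T = -97 (T = 5 - (-3)*(-34) = 5 - 1*102 = 5 - 102 = -97)
k(L, d) = -13 + L² - 3*L (k(L, d) = (-4 + L² - 3*L) - ((-18 + 39) - 12) = (-4 + L² - 3*L) - (21 - 12) = (-4 + L² - 3*L) - 1*9 = (-4 + L² - 3*L) - 9 = -13 + L² - 3*L)
(48110 + k(M, T))*(20764 - 40863) = (48110 + (-13 + (⅔)² - 3*⅔))*(20764 - 40863) = (48110 + (-13 + 4/9 - 2))*(-20099) = (48110 - 131/9)*(-20099) = (432859/9)*(-20099) = -8700033041/9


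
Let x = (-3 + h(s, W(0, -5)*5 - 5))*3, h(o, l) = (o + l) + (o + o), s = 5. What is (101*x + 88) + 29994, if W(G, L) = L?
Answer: 24628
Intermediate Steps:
h(o, l) = l + 3*o (h(o, l) = (l + o) + 2*o = l + 3*o)
x = -54 (x = (-3 + ((-5*5 - 5) + 3*5))*3 = (-3 + ((-25 - 5) + 15))*3 = (-3 + (-30 + 15))*3 = (-3 - 15)*3 = -18*3 = -54)
(101*x + 88) + 29994 = (101*(-54) + 88) + 29994 = (-5454 + 88) + 29994 = -5366 + 29994 = 24628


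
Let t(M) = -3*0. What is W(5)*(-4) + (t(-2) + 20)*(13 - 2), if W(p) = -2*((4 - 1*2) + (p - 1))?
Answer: 268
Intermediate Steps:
t(M) = 0
W(p) = -2 - 2*p (W(p) = -2*((4 - 2) + (-1 + p)) = -2*(2 + (-1 + p)) = -2*(1 + p) = -2 - 2*p)
W(5)*(-4) + (t(-2) + 20)*(13 - 2) = (-2 - 2*5)*(-4) + (0 + 20)*(13 - 2) = (-2 - 10)*(-4) + 20*11 = -12*(-4) + 220 = 48 + 220 = 268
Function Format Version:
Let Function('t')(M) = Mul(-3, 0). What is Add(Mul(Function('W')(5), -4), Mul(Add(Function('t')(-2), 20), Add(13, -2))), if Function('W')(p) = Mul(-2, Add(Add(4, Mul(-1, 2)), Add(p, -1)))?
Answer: 268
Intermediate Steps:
Function('t')(M) = 0
Function('W')(p) = Add(-2, Mul(-2, p)) (Function('W')(p) = Mul(-2, Add(Add(4, -2), Add(-1, p))) = Mul(-2, Add(2, Add(-1, p))) = Mul(-2, Add(1, p)) = Add(-2, Mul(-2, p)))
Add(Mul(Function('W')(5), -4), Mul(Add(Function('t')(-2), 20), Add(13, -2))) = Add(Mul(Add(-2, Mul(-2, 5)), -4), Mul(Add(0, 20), Add(13, -2))) = Add(Mul(Add(-2, -10), -4), Mul(20, 11)) = Add(Mul(-12, -4), 220) = Add(48, 220) = 268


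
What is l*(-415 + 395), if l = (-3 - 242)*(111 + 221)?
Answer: 1626800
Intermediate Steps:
l = -81340 (l = -245*332 = -81340)
l*(-415 + 395) = -81340*(-415 + 395) = -81340*(-20) = 1626800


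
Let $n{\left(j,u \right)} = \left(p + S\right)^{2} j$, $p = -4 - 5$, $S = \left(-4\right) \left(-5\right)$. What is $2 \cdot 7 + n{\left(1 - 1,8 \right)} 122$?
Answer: $14$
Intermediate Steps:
$S = 20$
$p = -9$
$n{\left(j,u \right)} = 121 j$ ($n{\left(j,u \right)} = \left(-9 + 20\right)^{2} j = 11^{2} j = 121 j$)
$2 \cdot 7 + n{\left(1 - 1,8 \right)} 122 = 2 \cdot 7 + 121 \left(1 - 1\right) 122 = 14 + 121 \left(1 - 1\right) 122 = 14 + 121 \cdot 0 \cdot 122 = 14 + 0 \cdot 122 = 14 + 0 = 14$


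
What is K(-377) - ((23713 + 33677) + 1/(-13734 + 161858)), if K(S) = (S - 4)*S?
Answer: 12775250627/148124 ≈ 86247.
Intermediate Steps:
K(S) = S*(-4 + S) (K(S) = (-4 + S)*S = S*(-4 + S))
K(-377) - ((23713 + 33677) + 1/(-13734 + 161858)) = -377*(-4 - 377) - ((23713 + 33677) + 1/(-13734 + 161858)) = -377*(-381) - (57390 + 1/148124) = 143637 - (57390 + 1/148124) = 143637 - 1*8500836361/148124 = 143637 - 8500836361/148124 = 12775250627/148124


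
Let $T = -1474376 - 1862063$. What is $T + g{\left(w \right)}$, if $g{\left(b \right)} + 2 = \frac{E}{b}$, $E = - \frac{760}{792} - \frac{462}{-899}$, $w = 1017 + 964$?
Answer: $- \frac{588251185798288}{176310981} \approx -3.3364 \cdot 10^{6}$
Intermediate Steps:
$w = 1981$
$E = - \frac{39667}{89001}$ ($E = \left(-760\right) \frac{1}{792} - - \frac{462}{899} = - \frac{95}{99} + \frac{462}{899} = - \frac{39667}{89001} \approx -0.44569$)
$T = -3336439$ ($T = -1474376 - 1862063 = -3336439$)
$g{\left(b \right)} = -2 - \frac{39667}{89001 b}$
$T + g{\left(w \right)} = -3336439 - \left(2 + \frac{39667}{89001 \cdot 1981}\right) = -3336439 - \frac{352661629}{176310981} = - \frac{588251185798288}{176310981}$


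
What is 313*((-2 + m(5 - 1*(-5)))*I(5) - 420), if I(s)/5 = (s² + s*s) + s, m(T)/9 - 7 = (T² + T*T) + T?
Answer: 167800865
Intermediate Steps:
m(T) = 63 + 9*T + 18*T² (m(T) = 63 + 9*((T² + T*T) + T) = 63 + 9*((T² + T²) + T) = 63 + 9*(2*T² + T) = 63 + 9*(T + 2*T²) = 63 + (9*T + 18*T²) = 63 + 9*T + 18*T²)
I(s) = 5*s + 10*s² (I(s) = 5*((s² + s*s) + s) = 5*((s² + s²) + s) = 5*(2*s² + s) = 5*(s + 2*s²) = 5*s + 10*s²)
313*((-2 + m(5 - 1*(-5)))*I(5) - 420) = 313*((-2 + (63 + 9*(5 - 1*(-5)) + 18*(5 - 1*(-5))²))*(5*5*(1 + 2*5)) - 420) = 313*((-2 + (63 + 9*(5 + 5) + 18*(5 + 5)²))*(5*5*(1 + 10)) - 420) = 313*((-2 + (63 + 9*10 + 18*10²))*(5*5*11) - 420) = 313*((-2 + (63 + 90 + 18*100))*275 - 420) = 313*((-2 + (63 + 90 + 1800))*275 - 420) = 313*((-2 + 1953)*275 - 420) = 313*(1951*275 - 420) = 313*(536525 - 420) = 313*536105 = 167800865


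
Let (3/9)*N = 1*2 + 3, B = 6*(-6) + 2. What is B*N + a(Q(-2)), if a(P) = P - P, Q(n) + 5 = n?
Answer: -510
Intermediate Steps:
Q(n) = -5 + n
a(P) = 0
B = -34 (B = -36 + 2 = -34)
N = 15 (N = 3*(1*2 + 3) = 3*(2 + 3) = 3*5 = 15)
B*N + a(Q(-2)) = -34*15 + 0 = -510 + 0 = -510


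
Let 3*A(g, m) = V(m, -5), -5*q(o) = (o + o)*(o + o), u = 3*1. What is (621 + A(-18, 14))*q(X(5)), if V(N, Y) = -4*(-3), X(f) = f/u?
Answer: -12500/9 ≈ -1388.9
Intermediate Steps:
u = 3
X(f) = f/3
V(N, Y) = 12
q(o) = -4*o²/5 (q(o) = -(o + o)*(o + o)/5 = -2*o*2*o/5 = -4*o²/5)
A(g, m) = 4 (A(g, m) = (⅓)*12 = 4)
(621 + A(-18, 14))*q(X(5)) = (621 + 4)*(-4*((⅓)*5)²/5) = 625*(-4*(5/3)²/5) = 625*(-⅘*25/9) = 625*(-20/9) = -12500/9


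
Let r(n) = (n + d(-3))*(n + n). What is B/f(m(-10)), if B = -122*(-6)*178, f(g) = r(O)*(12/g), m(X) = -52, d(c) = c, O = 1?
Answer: 141154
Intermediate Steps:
r(n) = 2*n*(-3 + n) (r(n) = (n - 3)*(n + n) = (-3 + n)*(2*n) = 2*n*(-3 + n))
f(g) = -48/g (f(g) = (2*1*(-3 + 1))*(12/g) = (2*1*(-2))*(12/g) = -48/g)
B = 130296 (B = 732*178 = 130296)
B/f(m(-10)) = 130296/((-48/(-52))) = 130296/((-48*(-1/52))) = 130296/(12/13) = 130296*(13/12) = 141154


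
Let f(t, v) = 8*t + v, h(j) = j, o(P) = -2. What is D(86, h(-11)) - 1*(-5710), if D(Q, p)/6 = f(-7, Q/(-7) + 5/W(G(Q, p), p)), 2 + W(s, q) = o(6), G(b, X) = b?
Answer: 74099/14 ≈ 5292.8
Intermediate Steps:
W(s, q) = -4 (W(s, q) = -2 - 2 = -4)
f(t, v) = v + 8*t
D(Q, p) = -687/2 - 6*Q/7 (D(Q, p) = 6*((Q/(-7) + 5/(-4)) + 8*(-7)) = 6*((Q*(-⅐) + 5*(-¼)) - 56) = 6*((-Q/7 - 5/4) - 56) = 6*((-5/4 - Q/7) - 56) = 6*(-229/4 - Q/7) = -687/2 - 6*Q/7)
D(86, h(-11)) - 1*(-5710) = (-687/2 - 6/7*86) - 1*(-5710) = (-687/2 - 516/7) + 5710 = -5841/14 + 5710 = 74099/14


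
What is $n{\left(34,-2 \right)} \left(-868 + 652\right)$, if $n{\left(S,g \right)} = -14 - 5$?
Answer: $4104$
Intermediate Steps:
$n{\left(S,g \right)} = -19$ ($n{\left(S,g \right)} = -14 - 5 = -19$)
$n{\left(34,-2 \right)} \left(-868 + 652\right) = - 19 \left(-868 + 652\right) = \left(-19\right) \left(-216\right) = 4104$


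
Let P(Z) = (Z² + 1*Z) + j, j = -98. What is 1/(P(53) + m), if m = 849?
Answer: 1/3613 ≈ 0.00027678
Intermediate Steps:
P(Z) = -98 + Z + Z² (P(Z) = (Z² + 1*Z) - 98 = (Z² + Z) - 98 = (Z + Z²) - 98 = -98 + Z + Z²)
1/(P(53) + m) = 1/((-98 + 53 + 53²) + 849) = 1/((-98 + 53 + 2809) + 849) = 1/(2764 + 849) = 1/3613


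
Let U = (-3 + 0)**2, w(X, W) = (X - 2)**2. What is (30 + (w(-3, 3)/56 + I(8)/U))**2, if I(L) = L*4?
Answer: 293676769/254016 ≈ 1156.1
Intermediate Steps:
I(L) = 4*L
w(X, W) = (-2 + X)**2
U = 9 (U = (-3)**2 = 9)
(30 + (w(-3, 3)/56 + I(8)/U))**2 = (30 + ((-2 - 3)**2/56 + (4*8)/9))**2 = (30 + ((-5)**2*(1/56) + 32*(1/9)))**2 = (30 + (25*(1/56) + 32/9))**2 = (30 + (25/56 + 32/9))**2 = (30 + 2017/504)**2 = (17137/504)**2 = 293676769/254016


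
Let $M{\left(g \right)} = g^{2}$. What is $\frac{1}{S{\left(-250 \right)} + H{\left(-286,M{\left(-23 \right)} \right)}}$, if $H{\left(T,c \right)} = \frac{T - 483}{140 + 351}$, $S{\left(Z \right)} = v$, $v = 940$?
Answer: $\frac{491}{460771} \approx 0.0010656$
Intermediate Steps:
$S{\left(Z \right)} = 940$
$H{\left(T,c \right)} = - \frac{483}{491} + \frac{T}{491}$ ($H{\left(T,c \right)} = \frac{-483 + T}{491} = \left(-483 + T\right) \frac{1}{491} = - \frac{483}{491} + \frac{T}{491}$)
$\frac{1}{S{\left(-250 \right)} + H{\left(-286,M{\left(-23 \right)} \right)}} = \frac{1}{940 + \left(- \frac{483}{491} + \frac{1}{491} \left(-286\right)\right)} = \frac{1}{940 - \frac{769}{491}} = \frac{1}{\frac{460771}{491}} = \frac{491}{460771}$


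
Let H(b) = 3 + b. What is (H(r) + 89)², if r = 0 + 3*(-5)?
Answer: 5929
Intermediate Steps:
r = -15 (r = 0 - 15 = -15)
(H(r) + 89)² = ((3 - 15) + 89)² = (-12 + 89)² = 77² = 5929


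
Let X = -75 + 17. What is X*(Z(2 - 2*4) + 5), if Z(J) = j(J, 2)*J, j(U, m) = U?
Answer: -2378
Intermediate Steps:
Z(J) = J**2 (Z(J) = J*J = J**2)
X = -58
X*(Z(2 - 2*4) + 5) = -58*((2 - 2*4)**2 + 5) = -58*((2 - 8)**2 + 5) = -58*((-6)**2 + 5) = -58*(36 + 5) = -58*41 = -2378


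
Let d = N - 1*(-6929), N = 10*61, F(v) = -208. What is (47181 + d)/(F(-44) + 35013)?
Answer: 10944/6961 ≈ 1.5722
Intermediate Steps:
N = 610
d = 7539 (d = 610 - 1*(-6929) = 610 + 6929 = 7539)
(47181 + d)/(F(-44) + 35013) = (47181 + 7539)/(-208 + 35013) = 54720/34805 = 54720*(1/34805) = 10944/6961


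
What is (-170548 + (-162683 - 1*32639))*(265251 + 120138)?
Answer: -141002273430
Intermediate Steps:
(-170548 + (-162683 - 1*32639))*(265251 + 120138) = (-170548 + (-162683 - 32639))*385389 = (-170548 - 195322)*385389 = -365870*385389 = -141002273430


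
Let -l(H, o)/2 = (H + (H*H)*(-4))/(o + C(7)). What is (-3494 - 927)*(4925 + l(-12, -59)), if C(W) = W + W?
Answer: -324868343/15 ≈ -2.1658e+7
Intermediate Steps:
C(W) = 2*W
l(H, o) = -2*(H - 4*H**2)/(14 + o) (l(H, o) = -2*(H + (H*H)*(-4))/(o + 2*7) = -2*(H + H**2*(-4))/(o + 14) = -2*(H - 4*H**2)/(14 + o))
(-3494 - 927)*(4925 + l(-12, -59)) = (-3494 - 927)*(4925 + 2*(-12)*(-1 + 4*(-12))/(14 - 59)) = -4421*(4925 + 2*(-12)*(-1 - 48)/(-45)) = -4421*(4925 + 2*(-12)*(-1/45)*(-49)) = -4421*(4925 - 392/15) = -4421*73483/15 = -324868343/15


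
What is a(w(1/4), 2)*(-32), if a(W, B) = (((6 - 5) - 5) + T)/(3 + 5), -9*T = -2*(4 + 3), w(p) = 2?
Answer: 88/9 ≈ 9.7778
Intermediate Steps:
T = 14/9 (T = -(-2)*(4 + 3)/9 = -(-2)*7/9 = -1/9*(-14) = 14/9 ≈ 1.5556)
a(W, B) = -11/36 (a(W, B) = (((6 - 5) - 5) + 14/9)/(3 + 5) = ((1 - 5) + 14/9)/8 = (-4 + 14/9)*(1/8) = -22/9*1/8 = -11/36)
a(w(1/4), 2)*(-32) = -11/36*(-32) = 88/9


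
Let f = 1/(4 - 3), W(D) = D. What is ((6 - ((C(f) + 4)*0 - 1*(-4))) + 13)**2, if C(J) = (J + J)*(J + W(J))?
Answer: 225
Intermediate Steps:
f = 1 (f = 1/1 = 1)
C(J) = 4*J**2 (C(J) = (J + J)*(J + J) = (2*J)*(2*J) = 4*J**2)
((6 - ((C(f) + 4)*0 - 1*(-4))) + 13)**2 = ((6 - ((4*1**2 + 4)*0 - 1*(-4))) + 13)**2 = ((6 - ((4*1 + 4)*0 + 4)) + 13)**2 = ((6 - ((4 + 4)*0 + 4)) + 13)**2 = ((6 - (8*0 + 4)) + 13)**2 = ((6 - (0 + 4)) + 13)**2 = ((6 - 1*4) + 13)**2 = ((6 - 4) + 13)**2 = (2 + 13)**2 = 15**2 = 225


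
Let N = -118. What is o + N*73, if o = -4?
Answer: -8618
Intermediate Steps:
o + N*73 = -4 - 118*73 = -4 - 8614 = -8618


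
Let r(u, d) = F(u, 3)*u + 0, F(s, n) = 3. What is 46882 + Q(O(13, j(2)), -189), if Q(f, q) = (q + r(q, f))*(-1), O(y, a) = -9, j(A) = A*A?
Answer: 47638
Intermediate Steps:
j(A) = A**2
r(u, d) = 3*u (r(u, d) = 3*u + 0 = 3*u)
Q(f, q) = -4*q (Q(f, q) = (q + 3*q)*(-1) = (4*q)*(-1) = -4*q)
46882 + Q(O(13, j(2)), -189) = 46882 - 4*(-189) = 46882 + 756 = 47638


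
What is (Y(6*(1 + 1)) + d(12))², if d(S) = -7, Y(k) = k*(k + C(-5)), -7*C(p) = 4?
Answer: 829921/49 ≈ 16937.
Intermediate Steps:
C(p) = -4/7 (C(p) = -⅐*4 = -4/7)
Y(k) = k*(-4/7 + k) (Y(k) = k*(k - 4/7) = k*(-4/7 + k))
(Y(6*(1 + 1)) + d(12))² = ((6*(1 + 1))*(-4 + 7*(6*(1 + 1)))/7 - 7)² = ((6*2)*(-4 + 7*(6*2))/7 - 7)² = ((⅐)*12*(-4 + 7*12) - 7)² = ((⅐)*12*(-4 + 84) - 7)² = ((⅐)*12*80 - 7)² = (960/7 - 7)² = (911/7)² = 829921/49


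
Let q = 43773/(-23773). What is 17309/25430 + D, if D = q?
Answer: -701660533/604547390 ≈ -1.1606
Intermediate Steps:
q = -43773/23773 (q = 43773*(-1/23773) = -43773/23773 ≈ -1.8413)
D = -43773/23773 ≈ -1.8413
17309/25430 + D = 17309/25430 - 43773/23773 = -701660533/604547390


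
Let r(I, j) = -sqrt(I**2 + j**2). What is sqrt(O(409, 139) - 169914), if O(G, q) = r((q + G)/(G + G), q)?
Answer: sqrt(-28423383834 - 409*sqrt(3232111277))/409 ≈ 412.38*I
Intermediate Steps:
O(G, q) = -sqrt(q**2 + (G + q)**2/(4*G**2)) (O(G, q) = -sqrt(((q + G)/(G + G))**2 + q**2) = -sqrt(((G + q)/((2*G)))**2 + q**2) = -sqrt(((G + q)*(1/(2*G)))**2 + q**2) = -sqrt(((G + q)/(2*G))**2 + q**2) = -sqrt((G + q)**2/(4*G**2) + q**2) = -sqrt(q**2 + (G + q)**2/(4*G**2)))
sqrt(O(409, 139) - 169914) = sqrt(-sqrt(4*139**2 + (409 + 139)**2/409**2)/2 - 169914) = sqrt(-sqrt(4*19321 + (1/167281)*548**2)/2 - 169914) = sqrt(-sqrt(77284 + (1/167281)*300304)/2 - 169914) = sqrt(-sqrt(77284 + 300304/167281)/2 - 169914) = sqrt(-sqrt(3232111277)/409 - 169914) = sqrt(-169914 - sqrt(3232111277)/409)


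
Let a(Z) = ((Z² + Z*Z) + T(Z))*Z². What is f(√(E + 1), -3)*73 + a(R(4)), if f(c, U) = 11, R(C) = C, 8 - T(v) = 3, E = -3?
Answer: 1395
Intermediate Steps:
T(v) = 5 (T(v) = 8 - 1*3 = 8 - 3 = 5)
a(Z) = Z²*(5 + 2*Z²) (a(Z) = ((Z² + Z*Z) + 5)*Z² = ((Z² + Z²) + 5)*Z² = (2*Z² + 5)*Z² = (5 + 2*Z²)*Z² = Z²*(5 + 2*Z²))
f(√(E + 1), -3)*73 + a(R(4)) = 11*73 + 4²*(5 + 2*4²) = 803 + 16*(5 + 2*16) = 803 + 16*(5 + 32) = 803 + 16*37 = 803 + 592 = 1395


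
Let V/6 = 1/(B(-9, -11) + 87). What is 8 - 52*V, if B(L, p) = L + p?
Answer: 224/67 ≈ 3.3433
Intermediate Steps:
V = 6/67 (V = 6/((-9 - 11) + 87) = 6/(-20 + 87) = 6/67 ≈ 0.089552)
8 - 52*V = 8 - 52*6/67 = 8 - 312/67 = 224/67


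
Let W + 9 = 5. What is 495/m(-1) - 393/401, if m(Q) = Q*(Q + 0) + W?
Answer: -66558/401 ≈ -165.98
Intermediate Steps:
W = -4 (W = -9 + 5 = -4)
m(Q) = -4 + Q**2 (m(Q) = Q*(Q + 0) - 4 = Q*Q - 4 = Q**2 - 4 = -4 + Q**2)
495/m(-1) - 393/401 = 495/(-4 + (-1)**2) - 393/401 = 495/(-4 + 1) - 393*1/401 = 495/(-3) - 393/401 = 495*(-1/3) - 393/401 = -165 - 393/401 = -66558/401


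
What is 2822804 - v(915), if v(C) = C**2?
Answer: 1985579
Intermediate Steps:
2822804 - v(915) = 2822804 - 1*915**2 = 2822804 - 1*837225 = 2822804 - 837225 = 1985579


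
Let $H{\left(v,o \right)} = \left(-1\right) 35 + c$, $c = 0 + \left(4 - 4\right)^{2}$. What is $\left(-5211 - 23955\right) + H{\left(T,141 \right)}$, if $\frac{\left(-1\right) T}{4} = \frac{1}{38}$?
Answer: $-29201$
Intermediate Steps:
$T = - \frac{2}{19}$ ($T = - \frac{4}{38} = \left(-4\right) \frac{1}{38} = - \frac{2}{19} \approx -0.10526$)
$c = 0$ ($c = 0 + 0^{2} = 0 + 0 = 0$)
$H{\left(v,o \right)} = -35$ ($H{\left(v,o \right)} = \left(-1\right) 35 + 0 = -35 + 0 = -35$)
$\left(-5211 - 23955\right) + H{\left(T,141 \right)} = \left(-5211 - 23955\right) - 35 = -29166 - 35 = -29201$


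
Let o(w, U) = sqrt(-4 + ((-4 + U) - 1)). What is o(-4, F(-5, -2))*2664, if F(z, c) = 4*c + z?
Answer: 2664*I*sqrt(22) ≈ 12495.0*I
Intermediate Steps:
F(z, c) = z + 4*c
o(w, U) = sqrt(-9 + U) (o(w, U) = sqrt(-4 + (-5 + U)) = sqrt(-9 + U))
o(-4, F(-5, -2))*2664 = sqrt(-9 + (-5 + 4*(-2)))*2664 = sqrt(-9 + (-5 - 8))*2664 = sqrt(-9 - 13)*2664 = sqrt(-22)*2664 = (I*sqrt(22))*2664 = 2664*I*sqrt(22)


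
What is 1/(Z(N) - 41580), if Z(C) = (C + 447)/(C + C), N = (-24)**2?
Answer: -384/15966379 ≈ -2.4051e-5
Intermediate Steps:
N = 576
Z(C) = (447 + C)/(2*C) (Z(C) = (447 + C)/((2*C)) = (447 + C)*(1/(2*C)) = (447 + C)/(2*C))
1/(Z(N) - 41580) = 1/((1/2)*(447 + 576)/576 - 41580) = 1/((1/2)*(1/576)*1023 - 41580) = 1/(341/384 - 41580) = 1/(-15966379/384) = -384/15966379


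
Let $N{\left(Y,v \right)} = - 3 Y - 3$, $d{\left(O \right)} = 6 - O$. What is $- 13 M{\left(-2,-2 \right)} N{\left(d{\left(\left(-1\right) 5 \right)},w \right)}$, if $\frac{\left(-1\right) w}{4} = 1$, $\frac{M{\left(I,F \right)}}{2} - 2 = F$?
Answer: $0$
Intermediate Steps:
$M{\left(I,F \right)} = 4 + 2 F$
$w = -4$ ($w = \left(-4\right) 1 = -4$)
$N{\left(Y,v \right)} = -3 - 3 Y$
$- 13 M{\left(-2,-2 \right)} N{\left(d{\left(\left(-1\right) 5 \right)},w \right)} = - 13 \left(4 + 2 \left(-2\right)\right) \left(-3 - 3 \left(6 - \left(-1\right) 5\right)\right) = - 13 \left(4 - 4\right) \left(-3 - 3 \left(6 - -5\right)\right) = \left(-13\right) 0 \left(-3 - 3 \left(6 + 5\right)\right) = 0 \left(-3 - 33\right) = 0 \left(-36\right) = 0$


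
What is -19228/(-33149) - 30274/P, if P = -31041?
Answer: 1600409174/1028978109 ≈ 1.5553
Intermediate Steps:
-19228/(-33149) - 30274/P = -19228/(-33149) - 30274/(-31041) = -19228*(-1/33149) - 30274*(-1/31041) = 19228/33149 + 30274/31041 = 1600409174/1028978109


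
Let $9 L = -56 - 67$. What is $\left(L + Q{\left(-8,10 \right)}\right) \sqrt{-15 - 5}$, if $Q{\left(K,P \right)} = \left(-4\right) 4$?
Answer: $- \frac{178 i \sqrt{5}}{3} \approx - 132.67 i$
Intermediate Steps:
$Q{\left(K,P \right)} = -16$
$L = - \frac{41}{3}$ ($L = \frac{-56 - 67}{9} = \frac{1}{9} \left(-123\right) = - \frac{41}{3} \approx -13.667$)
$\left(L + Q{\left(-8,10 \right)}\right) \sqrt{-15 - 5} = \left(- \frac{41}{3} - 16\right) \sqrt{-15 - 5} = - \frac{89 \sqrt{-20}}{3} = - \frac{89 \cdot 2 i \sqrt{5}}{3} = - \frac{178 i \sqrt{5}}{3}$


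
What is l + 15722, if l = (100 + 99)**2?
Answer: 55323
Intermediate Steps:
l = 39601 (l = 199**2 = 39601)
l + 15722 = 39601 + 15722 = 55323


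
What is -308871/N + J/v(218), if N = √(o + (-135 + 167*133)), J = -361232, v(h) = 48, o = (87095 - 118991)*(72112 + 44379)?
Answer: -22577/3 + 308871*I*√928893715/1857787430 ≈ -7525.7 + 5.0672*I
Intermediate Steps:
o = -3715596936 (o = -31896*116491 = -3715596936)
N = 2*I*√928893715 (N = √(-3715596936 + (-135 + 167*133)) = √(-3715596936 + (-135 + 22211)) = √(-3715596936 + 22076) = √(-3715574860) = 2*I*√928893715 ≈ 60956.0*I)
-308871/N + J/v(218) = -308871*(-I*√928893715/1857787430) - 361232/48 = -(-308871)*I*√928893715/1857787430 - 361232*1/48 = 308871*I*√928893715/1857787430 - 22577/3 = -22577/3 + 308871*I*√928893715/1857787430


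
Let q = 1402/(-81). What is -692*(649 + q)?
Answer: -35407564/81 ≈ -4.3713e+5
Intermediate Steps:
q = -1402/81 (q = 1402*(-1/81) = -1402/81 ≈ -17.309)
-692*(649 + q) = -692*(649 - 1402/81) = -692*51167/81 = -35407564/81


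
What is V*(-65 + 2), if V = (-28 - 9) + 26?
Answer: 693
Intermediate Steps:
V = -11 (V = -37 + 26 = -11)
V*(-65 + 2) = -11*(-65 + 2) = -11*(-63) = 693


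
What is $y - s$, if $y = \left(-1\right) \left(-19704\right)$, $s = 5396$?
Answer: $14308$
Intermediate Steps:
$y = 19704$
$y - s = 19704 - 5396 = 14308$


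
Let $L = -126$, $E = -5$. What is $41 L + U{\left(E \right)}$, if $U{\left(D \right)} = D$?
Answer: $-5171$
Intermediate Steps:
$41 L + U{\left(E \right)} = 41 \left(-126\right) - 5 = -5166 - 5 = -5171$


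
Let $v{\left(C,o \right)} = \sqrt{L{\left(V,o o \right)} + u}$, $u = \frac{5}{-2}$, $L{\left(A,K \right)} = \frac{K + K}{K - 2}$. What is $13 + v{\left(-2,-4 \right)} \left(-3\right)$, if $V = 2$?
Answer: $13 - \frac{3 i \sqrt{42}}{14} \approx 13.0 - 1.3887 i$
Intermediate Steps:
$L{\left(A,K \right)} = \frac{2 K}{-2 + K}$
$u = - \frac{5}{2}$ ($u = 5 \left(- \frac{1}{2}\right) = - \frac{5}{2} \approx -2.5$)
$v{\left(C,o \right)} = \sqrt{- \frac{5}{2} + \frac{2 o^{2}}{-2 + o^{2}}}$ ($v{\left(C,o \right)} = \sqrt{\frac{2 o o}{-2 + o o} - \frac{5}{2}} = \sqrt{\frac{2 o^{2}}{-2 + o^{2}} - \frac{5}{2}} = \sqrt{- \frac{5}{2} + \frac{2 o^{2}}{-2 + o^{2}}}$)
$13 + v{\left(-2,-4 \right)} \left(-3\right) = 13 + \frac{\sqrt{2} \sqrt{\frac{10 - \left(-4\right)^{2}}{-2 + \left(-4\right)^{2}}}}{2} \left(-3\right) = 13 + \frac{\sqrt{2} \sqrt{\frac{10 - 16}{-2 + 16}}}{2} \left(-3\right) = 13 + \frac{\sqrt{2} \sqrt{\frac{10 - 16}{14}}}{2} \left(-3\right) = 13 + \frac{\sqrt{2} \sqrt{\frac{1}{14} \left(-6\right)}}{2} \left(-3\right) = 13 + \frac{\sqrt{2} \sqrt{- \frac{3}{7}}}{2} \left(-3\right) = 13 + \frac{\sqrt{2} \frac{i \sqrt{21}}{7}}{2} \left(-3\right) = 13 + \frac{i \sqrt{42}}{14} \left(-3\right) = 13 - \frac{3 i \sqrt{42}}{14}$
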